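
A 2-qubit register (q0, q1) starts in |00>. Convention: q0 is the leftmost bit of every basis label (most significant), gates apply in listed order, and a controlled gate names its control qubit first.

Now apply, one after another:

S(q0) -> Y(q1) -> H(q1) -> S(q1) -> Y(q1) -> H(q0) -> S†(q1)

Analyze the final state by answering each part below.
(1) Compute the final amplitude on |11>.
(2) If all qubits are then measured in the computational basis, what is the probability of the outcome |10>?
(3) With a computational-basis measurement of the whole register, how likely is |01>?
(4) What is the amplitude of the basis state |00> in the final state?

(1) |11> carries amplitude I/2 in the final state.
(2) A full measurement returns |10> with probability 1/4.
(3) The probability of measuring |01> is 1/4.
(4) |00> carries amplitude -I/2 in the final state.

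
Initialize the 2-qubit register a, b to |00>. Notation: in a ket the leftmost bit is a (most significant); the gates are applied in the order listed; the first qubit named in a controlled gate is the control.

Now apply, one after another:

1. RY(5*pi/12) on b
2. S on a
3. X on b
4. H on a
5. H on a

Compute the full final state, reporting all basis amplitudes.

The resulting statevector has amplitude -sqrt(2 - sqrt(2))/4 + sqrt(3*sqrt(2) + 6)/4 on |00>, sqrt(6 - 3*sqrt(2))/4 + sqrt(sqrt(2) + 2)/4 on |01>, 0 on |10>, 0 on |11>. Key observation: steps 4-5 multiply out to the identity, so the circuit reduces to the remaining gates.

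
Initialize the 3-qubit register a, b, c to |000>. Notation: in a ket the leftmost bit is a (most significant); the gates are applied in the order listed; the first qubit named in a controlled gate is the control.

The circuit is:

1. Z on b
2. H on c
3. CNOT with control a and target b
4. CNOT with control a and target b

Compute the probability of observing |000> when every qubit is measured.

The probability of measuring |000> is 1/2. Key observation: gates 3-4 undo each other exactly, leaving only the rest of the circuit to track.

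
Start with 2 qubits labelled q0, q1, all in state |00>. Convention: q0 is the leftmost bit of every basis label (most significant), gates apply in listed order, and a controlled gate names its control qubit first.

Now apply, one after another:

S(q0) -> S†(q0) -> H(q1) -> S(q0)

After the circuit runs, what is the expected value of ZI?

The observable ZI averages to 1. Key observation: gates 1-2 undo each other exactly, leaving only the rest of the circuit to track.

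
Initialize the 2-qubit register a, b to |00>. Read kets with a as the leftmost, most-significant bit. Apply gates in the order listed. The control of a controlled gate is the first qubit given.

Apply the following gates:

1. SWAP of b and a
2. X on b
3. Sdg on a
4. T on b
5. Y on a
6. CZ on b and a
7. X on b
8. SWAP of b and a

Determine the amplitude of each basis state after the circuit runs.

After the circuit, the state carries amplitude -exp(3*I*pi/4) on |01>, and 0 on every other basis state.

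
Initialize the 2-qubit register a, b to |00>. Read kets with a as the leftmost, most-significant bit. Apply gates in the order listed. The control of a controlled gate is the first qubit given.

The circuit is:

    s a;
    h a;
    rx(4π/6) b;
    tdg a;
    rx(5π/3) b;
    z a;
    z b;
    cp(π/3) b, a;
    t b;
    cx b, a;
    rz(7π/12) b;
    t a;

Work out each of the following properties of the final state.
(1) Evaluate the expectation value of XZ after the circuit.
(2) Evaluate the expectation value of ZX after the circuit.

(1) The observable XZ averages to -3/4 + sqrt(3)/8.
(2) The expectation value of ZX is -sqrt(6)/8 + 3*sqrt(2)/8.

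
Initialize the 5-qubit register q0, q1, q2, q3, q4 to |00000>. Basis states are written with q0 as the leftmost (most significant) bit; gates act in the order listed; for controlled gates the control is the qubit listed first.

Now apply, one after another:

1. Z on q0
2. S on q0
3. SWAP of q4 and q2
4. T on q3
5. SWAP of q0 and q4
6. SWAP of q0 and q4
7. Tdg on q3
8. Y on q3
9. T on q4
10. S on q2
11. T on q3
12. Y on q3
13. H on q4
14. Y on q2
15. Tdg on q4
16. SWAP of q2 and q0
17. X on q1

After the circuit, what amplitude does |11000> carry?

The final state's coefficient on |11000> equals sqrt(2)*exp(3*I*pi/4)/2. Key observation: steps 4-7 multiply out to the identity, so the circuit reduces to the remaining gates.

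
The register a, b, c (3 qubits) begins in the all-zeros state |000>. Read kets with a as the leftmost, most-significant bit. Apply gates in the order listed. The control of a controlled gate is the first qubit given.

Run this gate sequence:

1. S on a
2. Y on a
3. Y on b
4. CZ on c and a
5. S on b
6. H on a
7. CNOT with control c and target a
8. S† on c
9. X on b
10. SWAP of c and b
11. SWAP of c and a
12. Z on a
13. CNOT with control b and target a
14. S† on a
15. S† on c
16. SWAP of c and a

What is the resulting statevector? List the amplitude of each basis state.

The resulting statevector has amplitude -sqrt(2)*I/2 on |000>, sqrt(2)/2 on |100>, and 0 on every other basis state.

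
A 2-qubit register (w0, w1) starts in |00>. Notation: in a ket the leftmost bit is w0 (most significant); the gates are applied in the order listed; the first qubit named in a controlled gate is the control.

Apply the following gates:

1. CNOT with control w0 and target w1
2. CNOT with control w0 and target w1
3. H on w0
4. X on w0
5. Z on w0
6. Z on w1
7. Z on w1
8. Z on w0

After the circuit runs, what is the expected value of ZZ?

The observable ZZ averages to 0.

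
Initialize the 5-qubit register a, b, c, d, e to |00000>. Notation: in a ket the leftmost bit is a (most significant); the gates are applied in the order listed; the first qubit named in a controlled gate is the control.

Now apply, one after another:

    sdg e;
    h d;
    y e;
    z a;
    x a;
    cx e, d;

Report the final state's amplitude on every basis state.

The final amplitudes are sqrt(2)*I/2 on |10001>, sqrt(2)*I/2 on |10011>, and 0 on every other basis state.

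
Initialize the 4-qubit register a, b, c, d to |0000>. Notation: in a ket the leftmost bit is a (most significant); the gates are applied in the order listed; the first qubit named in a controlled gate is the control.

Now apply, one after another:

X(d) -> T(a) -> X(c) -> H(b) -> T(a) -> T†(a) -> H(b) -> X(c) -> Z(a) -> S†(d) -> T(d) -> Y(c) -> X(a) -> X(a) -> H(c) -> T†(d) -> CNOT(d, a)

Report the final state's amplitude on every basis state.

The resulting statevector has amplitude sqrt(2)/2 on |1001>, -sqrt(2)/2 on |1011>, and 0 on every other basis state. Key observation: gates 3-8 undo each other exactly, leaving only the rest of the circuit to track.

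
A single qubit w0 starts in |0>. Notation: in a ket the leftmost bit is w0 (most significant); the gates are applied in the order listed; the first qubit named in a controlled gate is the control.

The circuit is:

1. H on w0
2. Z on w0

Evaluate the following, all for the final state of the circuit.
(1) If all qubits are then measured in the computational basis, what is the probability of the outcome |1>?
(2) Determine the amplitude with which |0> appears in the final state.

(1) Outcome |1> occurs with probability 1/2.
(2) The final state's coefficient on |0> equals sqrt(2)/2.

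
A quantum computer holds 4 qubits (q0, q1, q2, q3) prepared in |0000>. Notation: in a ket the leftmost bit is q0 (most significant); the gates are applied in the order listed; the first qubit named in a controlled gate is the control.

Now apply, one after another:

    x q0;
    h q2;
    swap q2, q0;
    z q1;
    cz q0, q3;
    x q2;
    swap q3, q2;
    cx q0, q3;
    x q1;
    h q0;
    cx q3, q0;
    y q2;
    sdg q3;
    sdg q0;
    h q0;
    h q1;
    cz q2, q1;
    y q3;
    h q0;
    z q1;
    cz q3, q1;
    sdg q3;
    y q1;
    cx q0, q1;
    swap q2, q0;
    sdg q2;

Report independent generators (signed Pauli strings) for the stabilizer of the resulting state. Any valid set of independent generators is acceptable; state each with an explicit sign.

One valid set of independent stabilizer generators is +IXIZ, +IIXI, -IZIX, -ZIII (any independent generating set of the same group is equally correct).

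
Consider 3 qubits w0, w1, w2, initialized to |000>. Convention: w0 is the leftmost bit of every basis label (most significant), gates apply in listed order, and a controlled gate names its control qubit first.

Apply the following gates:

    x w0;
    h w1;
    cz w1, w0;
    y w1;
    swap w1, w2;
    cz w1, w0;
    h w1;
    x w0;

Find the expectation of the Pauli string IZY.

In the final state, IZY has expectation 0.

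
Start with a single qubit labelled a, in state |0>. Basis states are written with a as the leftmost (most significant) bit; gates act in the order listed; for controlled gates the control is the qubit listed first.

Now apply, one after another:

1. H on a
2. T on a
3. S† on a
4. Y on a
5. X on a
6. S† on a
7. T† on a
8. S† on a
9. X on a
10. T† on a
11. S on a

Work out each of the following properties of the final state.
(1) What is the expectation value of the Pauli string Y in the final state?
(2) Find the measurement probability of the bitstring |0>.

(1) The expectation value of Y is sqrt(2)/2.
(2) A full measurement returns |0> with probability 1/2.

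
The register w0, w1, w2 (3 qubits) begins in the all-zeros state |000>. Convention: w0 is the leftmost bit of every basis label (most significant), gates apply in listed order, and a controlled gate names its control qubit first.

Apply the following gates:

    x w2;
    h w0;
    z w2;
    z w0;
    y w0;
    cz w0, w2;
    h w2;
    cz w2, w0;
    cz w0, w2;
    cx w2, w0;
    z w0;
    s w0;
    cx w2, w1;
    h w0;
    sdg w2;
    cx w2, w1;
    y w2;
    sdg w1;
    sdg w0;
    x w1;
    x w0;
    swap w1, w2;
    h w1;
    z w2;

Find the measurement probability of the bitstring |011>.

The probability of measuring |011> is 1/4.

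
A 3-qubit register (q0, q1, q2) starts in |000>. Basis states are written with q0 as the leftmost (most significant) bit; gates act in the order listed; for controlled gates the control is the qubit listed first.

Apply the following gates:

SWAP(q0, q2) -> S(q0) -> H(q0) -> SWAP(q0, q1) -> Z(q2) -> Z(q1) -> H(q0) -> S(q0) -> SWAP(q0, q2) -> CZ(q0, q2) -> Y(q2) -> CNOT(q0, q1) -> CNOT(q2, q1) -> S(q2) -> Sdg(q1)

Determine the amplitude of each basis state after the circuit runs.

The final amplitudes are 1/2 on |000>, 1/2 on |001>, I/2 on |010>, I/2 on |011>, 0 on |100>, 0 on |101>, 0 on |110>, 0 on |111>.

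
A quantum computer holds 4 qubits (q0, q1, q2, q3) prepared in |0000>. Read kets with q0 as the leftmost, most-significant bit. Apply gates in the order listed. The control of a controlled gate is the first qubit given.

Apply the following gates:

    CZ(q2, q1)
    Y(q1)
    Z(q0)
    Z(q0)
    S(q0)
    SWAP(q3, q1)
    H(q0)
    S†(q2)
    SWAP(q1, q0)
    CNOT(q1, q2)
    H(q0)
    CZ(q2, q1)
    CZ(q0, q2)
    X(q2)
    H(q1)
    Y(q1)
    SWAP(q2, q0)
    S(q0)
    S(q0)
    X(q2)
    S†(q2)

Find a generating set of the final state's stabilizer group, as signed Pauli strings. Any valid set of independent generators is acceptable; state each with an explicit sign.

One valid set of independent stabilizer generators is +XZZI, +ZXII, +ZIYI, -IIIZ (any independent generating set of the same group is equally correct).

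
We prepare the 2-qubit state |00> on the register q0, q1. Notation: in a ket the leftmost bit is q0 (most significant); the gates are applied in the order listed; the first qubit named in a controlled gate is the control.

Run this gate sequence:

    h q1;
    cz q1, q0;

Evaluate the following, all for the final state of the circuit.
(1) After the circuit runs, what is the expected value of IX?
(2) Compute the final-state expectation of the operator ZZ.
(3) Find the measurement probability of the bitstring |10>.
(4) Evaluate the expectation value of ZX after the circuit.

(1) In the final state, IX has expectation 1.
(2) The expectation value of ZZ is 0.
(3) A full measurement returns |10> with probability 0.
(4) The observable ZX averages to 1.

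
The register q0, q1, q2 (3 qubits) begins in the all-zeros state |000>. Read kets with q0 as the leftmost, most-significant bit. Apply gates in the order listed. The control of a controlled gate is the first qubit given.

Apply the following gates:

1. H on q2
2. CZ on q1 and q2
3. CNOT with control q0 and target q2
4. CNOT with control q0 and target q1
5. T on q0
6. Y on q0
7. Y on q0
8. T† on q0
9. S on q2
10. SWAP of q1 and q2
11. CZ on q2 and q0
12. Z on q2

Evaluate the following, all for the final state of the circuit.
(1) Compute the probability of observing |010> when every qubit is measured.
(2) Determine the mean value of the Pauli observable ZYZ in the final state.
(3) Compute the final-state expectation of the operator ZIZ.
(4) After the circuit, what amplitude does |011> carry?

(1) A full measurement returns |010> with probability 1/2. Key observation: the block from step 5 through step 8 cancels to the identity and can be dropped.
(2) The observable ZYZ averages to 1.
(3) The observable ZIZ averages to 1.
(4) |011> carries amplitude 0 in the final state.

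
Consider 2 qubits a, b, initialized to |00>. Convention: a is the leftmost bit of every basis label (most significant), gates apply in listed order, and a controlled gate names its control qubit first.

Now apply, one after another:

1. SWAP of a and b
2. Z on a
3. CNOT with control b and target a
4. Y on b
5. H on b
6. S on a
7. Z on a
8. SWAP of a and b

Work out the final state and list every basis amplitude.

The final amplitudes are sqrt(2)*I/2 on |00>, 0 on |01>, -sqrt(2)*I/2 on |10>, 0 on |11>.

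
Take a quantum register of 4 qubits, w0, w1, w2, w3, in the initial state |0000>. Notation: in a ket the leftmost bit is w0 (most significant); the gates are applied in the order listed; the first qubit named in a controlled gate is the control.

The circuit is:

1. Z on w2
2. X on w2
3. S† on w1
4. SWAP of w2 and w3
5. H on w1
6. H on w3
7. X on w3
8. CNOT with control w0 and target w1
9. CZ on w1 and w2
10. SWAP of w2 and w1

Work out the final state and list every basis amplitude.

The resulting statevector has amplitude -1/2 on |0000>, 1/2 on |0001>, -1/2 on |0010>, 1/2 on |0011>, and 0 on every other basis state.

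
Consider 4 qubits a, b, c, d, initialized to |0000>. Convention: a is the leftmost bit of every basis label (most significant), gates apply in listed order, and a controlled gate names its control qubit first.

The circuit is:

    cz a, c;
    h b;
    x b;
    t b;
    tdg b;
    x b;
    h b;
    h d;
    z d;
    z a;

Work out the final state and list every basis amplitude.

The resulting statevector has amplitude sqrt(2)/2 on |0000>, -sqrt(2)/2 on |0001>, and 0 on every other basis state. Key observation: steps 2-7 multiply out to the identity, so the circuit reduces to the remaining gates.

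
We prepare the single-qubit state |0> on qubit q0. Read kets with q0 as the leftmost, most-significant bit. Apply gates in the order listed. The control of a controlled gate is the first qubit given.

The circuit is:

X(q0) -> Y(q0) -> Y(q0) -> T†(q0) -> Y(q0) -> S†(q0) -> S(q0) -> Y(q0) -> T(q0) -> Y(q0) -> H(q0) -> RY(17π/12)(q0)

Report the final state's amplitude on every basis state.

After the circuit, the state carries amplitude I*(-sqrt(4 - 2*sqrt(2))/8 + sqrt(12 - 6*sqrt(2))/8 + sqrt(2*sqrt(2) + 4)/8 + sqrt(6*sqrt(2) + 12)/8) on |0>, I*(-sqrt(2*sqrt(2) + 4)/8 - sqrt(12 - 6*sqrt(2))/8 - sqrt(4 - 2*sqrt(2))/8 + sqrt(6*sqrt(2) + 12)/8) on |1>. Key observation: gates 3-10 undo each other exactly, leaving only the rest of the circuit to track.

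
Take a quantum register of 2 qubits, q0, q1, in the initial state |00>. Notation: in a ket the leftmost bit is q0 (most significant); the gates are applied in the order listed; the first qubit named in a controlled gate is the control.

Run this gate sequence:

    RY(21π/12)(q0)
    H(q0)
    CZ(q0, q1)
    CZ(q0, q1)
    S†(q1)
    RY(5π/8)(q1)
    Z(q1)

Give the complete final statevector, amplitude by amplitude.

The final amplitudes are sqrt(2)*(-sqrt(sqrt(2) + 2) + sqrt(2 - sqrt(2)))*cos(5*pi/16)/4 on |00>, sqrt(2)*(-sqrt(2 - sqrt(2)) + sqrt(sqrt(2) + 2))*sin(5*pi/16)/4 on |01>, -sqrt(2)*(sqrt(2 - sqrt(2)) + sqrt(sqrt(2) + 2))*cos(5*pi/16)/4 on |10>, sqrt(2)*(sqrt(2 - sqrt(2)) + sqrt(sqrt(2) + 2))*sin(5*pi/16)/4 on |11>.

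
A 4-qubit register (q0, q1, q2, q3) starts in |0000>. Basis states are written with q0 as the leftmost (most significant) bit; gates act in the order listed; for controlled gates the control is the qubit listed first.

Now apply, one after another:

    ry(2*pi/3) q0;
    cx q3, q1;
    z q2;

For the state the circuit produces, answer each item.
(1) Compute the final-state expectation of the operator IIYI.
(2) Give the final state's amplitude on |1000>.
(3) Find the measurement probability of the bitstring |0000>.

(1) In the final state, IIYI has expectation 0.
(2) |1000> carries amplitude sqrt(3)/2 in the final state.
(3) The probability of measuring |0000> is 1/4.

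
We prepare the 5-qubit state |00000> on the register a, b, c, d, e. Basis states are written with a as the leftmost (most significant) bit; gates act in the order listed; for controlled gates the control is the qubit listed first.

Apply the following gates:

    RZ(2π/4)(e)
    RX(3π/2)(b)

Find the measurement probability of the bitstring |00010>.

A full measurement returns |00010> with probability 0.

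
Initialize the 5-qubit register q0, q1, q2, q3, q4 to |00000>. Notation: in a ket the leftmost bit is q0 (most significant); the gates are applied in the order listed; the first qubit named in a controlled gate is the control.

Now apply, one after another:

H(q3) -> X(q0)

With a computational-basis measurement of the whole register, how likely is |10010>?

The probability of measuring |10010> is 1/2.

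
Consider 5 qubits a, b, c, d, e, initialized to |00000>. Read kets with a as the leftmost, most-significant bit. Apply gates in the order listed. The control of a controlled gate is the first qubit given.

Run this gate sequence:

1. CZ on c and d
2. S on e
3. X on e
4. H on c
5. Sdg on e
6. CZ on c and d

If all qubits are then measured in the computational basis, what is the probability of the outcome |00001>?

A full measurement returns |00001> with probability 1/2.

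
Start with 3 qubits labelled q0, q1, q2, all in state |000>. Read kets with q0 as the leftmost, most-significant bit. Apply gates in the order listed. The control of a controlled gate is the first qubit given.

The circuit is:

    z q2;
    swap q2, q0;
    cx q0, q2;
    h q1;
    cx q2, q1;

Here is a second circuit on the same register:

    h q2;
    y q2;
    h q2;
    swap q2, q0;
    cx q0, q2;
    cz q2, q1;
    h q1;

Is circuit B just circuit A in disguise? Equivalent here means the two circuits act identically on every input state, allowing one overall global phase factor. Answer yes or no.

No — the two circuits implement different unitaries, even allowing a global phase.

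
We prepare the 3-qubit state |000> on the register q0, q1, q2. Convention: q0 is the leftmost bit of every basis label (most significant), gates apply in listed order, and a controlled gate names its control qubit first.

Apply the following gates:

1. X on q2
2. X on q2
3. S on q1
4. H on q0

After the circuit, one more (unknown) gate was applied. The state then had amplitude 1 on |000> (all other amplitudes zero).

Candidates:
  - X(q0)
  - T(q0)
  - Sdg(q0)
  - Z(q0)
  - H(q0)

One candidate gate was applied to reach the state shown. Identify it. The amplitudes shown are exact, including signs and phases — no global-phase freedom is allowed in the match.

It was H(q0) that produced the state shown. Key observation: steps 1-2 multiply out to the identity, so the circuit reduces to the remaining gates.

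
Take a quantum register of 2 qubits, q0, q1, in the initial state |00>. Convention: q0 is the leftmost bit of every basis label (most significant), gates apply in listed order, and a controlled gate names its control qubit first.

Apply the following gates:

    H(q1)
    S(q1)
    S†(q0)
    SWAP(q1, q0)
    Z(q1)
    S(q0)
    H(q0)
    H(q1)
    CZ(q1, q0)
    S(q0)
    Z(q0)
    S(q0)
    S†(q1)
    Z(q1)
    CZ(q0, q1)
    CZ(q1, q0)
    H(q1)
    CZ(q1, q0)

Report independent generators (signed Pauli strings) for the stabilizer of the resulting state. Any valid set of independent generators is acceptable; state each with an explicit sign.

The final state is stabilized by the group generated by -IY, -ZI; other independent generating sets are equally valid.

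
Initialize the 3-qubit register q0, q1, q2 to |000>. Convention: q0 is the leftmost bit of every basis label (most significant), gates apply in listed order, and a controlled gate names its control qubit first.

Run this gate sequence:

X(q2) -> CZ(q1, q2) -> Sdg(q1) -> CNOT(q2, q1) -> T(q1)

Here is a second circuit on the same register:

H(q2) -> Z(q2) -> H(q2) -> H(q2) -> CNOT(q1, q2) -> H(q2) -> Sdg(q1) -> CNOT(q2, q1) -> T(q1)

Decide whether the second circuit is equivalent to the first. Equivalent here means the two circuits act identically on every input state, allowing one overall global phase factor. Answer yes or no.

Yes: on every input state the two circuits agree up to one overall phase factor.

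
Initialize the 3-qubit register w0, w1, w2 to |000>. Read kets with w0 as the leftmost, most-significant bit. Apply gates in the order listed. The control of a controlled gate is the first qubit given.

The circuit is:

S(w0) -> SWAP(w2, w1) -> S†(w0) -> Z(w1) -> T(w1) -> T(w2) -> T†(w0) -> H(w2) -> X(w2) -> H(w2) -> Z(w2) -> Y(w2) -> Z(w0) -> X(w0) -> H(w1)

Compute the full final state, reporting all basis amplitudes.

The resulting statevector has amplitude sqrt(2)*I/2 on |101>, sqrt(2)*I/2 on |111>, and 0 on every other basis state. Key observation: the block from step 8 through step 11 cancels to the identity and can be dropped.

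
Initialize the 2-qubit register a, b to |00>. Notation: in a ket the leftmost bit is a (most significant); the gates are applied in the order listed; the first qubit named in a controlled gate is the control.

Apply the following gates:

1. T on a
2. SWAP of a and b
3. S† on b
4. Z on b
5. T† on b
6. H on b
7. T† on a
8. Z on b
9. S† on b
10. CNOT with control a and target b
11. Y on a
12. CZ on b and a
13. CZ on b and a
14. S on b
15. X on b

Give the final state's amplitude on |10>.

The amplitude on |10> is -sqrt(2)*I/2. Key observation: gates 12-13 undo each other exactly, leaving only the rest of the circuit to track.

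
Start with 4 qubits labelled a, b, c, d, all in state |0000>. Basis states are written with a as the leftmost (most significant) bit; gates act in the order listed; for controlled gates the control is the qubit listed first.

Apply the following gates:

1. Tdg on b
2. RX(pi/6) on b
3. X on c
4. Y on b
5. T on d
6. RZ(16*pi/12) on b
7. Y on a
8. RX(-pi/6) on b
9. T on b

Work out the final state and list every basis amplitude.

After the circuit, the state carries amplitude (-exp(5*I*pi/6) + I)*exp(I*pi/3)/4 on |1010>, (-2 + sqrt(3) - (sqrt(3) + 2)*exp(I*pi/3))*exp(7*I*pi/12)/4 on |1110>, and 0 on every other basis state.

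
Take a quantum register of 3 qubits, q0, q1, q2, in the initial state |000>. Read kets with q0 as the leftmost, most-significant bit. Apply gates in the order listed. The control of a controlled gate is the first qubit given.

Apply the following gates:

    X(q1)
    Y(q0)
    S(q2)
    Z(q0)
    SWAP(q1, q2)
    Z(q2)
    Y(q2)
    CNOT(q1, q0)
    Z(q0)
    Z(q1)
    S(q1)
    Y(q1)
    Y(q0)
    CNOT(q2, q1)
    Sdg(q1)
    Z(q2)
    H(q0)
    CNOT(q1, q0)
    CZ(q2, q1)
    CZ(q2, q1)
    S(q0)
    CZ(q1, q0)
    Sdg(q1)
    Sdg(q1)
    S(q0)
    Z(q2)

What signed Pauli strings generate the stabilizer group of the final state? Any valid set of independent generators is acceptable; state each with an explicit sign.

The final state is stabilized by the group generated by +XII, -IZI, +IIZ; other independent generating sets are equally valid.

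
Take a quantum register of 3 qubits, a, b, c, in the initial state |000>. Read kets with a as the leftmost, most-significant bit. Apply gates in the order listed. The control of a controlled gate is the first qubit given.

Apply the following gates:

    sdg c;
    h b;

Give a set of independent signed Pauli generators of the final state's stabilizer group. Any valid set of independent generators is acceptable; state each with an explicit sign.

The final state is stabilized by the group generated by +IXI, +ZII, +IIZ; other independent generating sets are equally valid.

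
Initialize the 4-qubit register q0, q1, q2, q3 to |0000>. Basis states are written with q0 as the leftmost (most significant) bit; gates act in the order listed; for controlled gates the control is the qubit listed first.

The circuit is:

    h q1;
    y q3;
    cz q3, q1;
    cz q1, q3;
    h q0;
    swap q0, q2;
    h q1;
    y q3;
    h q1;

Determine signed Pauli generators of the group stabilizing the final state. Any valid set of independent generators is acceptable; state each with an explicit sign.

One valid set of independent stabilizer generators is +IXII, +IIXI, +ZIII, +IIIZ (any independent generating set of the same group is equally correct).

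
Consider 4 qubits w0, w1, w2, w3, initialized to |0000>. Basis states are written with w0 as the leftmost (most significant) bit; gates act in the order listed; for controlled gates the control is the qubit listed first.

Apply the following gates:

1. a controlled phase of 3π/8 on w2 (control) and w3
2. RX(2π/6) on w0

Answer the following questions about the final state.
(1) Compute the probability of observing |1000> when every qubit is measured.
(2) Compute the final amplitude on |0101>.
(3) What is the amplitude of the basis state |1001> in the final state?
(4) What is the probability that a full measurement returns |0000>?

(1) Outcome |1000> occurs with probability 1/4.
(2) The final state's coefficient on |0101> equals 0.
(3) The amplitude on |1001> is 0.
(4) A full measurement returns |0000> with probability 3/4.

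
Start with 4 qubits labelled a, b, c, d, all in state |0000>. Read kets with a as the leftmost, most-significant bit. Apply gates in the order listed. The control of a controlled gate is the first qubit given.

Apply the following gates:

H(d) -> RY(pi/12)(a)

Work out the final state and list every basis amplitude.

The final amplitudes are sqrt(4 - 2*sqrt(2))/8 + sqrt(6*sqrt(2) + 12)/8 on |0000>, sqrt(4 - 2*sqrt(2))/8 + sqrt(6*sqrt(2) + 12)/8 on |0001>, -sqrt(12 - 6*sqrt(2))/8 + sqrt(2*sqrt(2) + 4)/8 on |1000>, -sqrt(12 - 6*sqrt(2))/8 + sqrt(2*sqrt(2) + 4)/8 on |1001>, and 0 on every other basis state.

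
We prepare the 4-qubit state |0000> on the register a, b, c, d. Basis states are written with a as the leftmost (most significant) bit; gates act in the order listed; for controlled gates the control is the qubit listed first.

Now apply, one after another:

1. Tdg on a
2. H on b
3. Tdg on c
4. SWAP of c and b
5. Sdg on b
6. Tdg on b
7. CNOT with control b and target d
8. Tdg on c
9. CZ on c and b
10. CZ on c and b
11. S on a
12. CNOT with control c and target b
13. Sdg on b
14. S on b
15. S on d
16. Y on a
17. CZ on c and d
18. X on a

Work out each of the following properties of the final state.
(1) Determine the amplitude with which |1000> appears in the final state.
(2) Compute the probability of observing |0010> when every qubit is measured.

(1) |1000> carries amplitude 0 in the final state. Key observation: gates 9-10 undo each other exactly, leaving only the rest of the circuit to track.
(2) The probability of measuring |0010> is 0.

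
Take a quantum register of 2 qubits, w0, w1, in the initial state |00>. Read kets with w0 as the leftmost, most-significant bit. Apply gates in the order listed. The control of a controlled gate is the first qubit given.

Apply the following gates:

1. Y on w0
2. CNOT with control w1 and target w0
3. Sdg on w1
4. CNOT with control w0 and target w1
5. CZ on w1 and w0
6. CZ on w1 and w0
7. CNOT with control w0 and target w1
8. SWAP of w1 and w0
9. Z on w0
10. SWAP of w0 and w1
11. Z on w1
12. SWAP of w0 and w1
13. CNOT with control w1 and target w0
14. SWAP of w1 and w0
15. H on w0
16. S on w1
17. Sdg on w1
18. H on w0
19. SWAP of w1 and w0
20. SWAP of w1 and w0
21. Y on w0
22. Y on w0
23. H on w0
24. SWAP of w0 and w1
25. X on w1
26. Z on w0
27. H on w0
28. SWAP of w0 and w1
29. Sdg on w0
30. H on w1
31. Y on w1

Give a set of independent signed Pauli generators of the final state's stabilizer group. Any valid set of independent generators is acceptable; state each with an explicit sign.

One valid set of independent stabilizer generators is +YI, +IZ (any independent generating set of the same group is equally correct). Key observation: steps 14-19 multiply out to the identity, so the circuit reduces to the remaining gates.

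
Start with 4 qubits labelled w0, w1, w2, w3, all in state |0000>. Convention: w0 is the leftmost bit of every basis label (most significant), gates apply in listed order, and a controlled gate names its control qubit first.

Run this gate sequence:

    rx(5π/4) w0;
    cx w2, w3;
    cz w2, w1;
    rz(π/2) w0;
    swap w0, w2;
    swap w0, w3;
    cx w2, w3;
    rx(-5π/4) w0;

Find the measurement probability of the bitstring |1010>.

The probability of measuring |1010> is 0.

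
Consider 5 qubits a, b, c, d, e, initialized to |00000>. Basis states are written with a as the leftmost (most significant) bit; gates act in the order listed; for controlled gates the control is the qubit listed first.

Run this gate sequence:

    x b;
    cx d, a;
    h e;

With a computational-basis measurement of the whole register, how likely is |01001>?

The probability of measuring |01001> is 1/2.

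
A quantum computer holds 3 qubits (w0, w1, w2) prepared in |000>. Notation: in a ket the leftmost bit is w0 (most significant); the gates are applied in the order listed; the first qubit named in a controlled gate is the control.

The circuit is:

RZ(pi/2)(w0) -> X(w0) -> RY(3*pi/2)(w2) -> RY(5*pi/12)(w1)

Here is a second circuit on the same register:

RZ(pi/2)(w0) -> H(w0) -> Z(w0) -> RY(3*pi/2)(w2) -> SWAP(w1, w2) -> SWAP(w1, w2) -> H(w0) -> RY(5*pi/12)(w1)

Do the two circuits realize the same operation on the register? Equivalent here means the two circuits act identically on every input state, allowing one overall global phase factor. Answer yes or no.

Yes: on every input state the two circuits agree up to one overall phase factor.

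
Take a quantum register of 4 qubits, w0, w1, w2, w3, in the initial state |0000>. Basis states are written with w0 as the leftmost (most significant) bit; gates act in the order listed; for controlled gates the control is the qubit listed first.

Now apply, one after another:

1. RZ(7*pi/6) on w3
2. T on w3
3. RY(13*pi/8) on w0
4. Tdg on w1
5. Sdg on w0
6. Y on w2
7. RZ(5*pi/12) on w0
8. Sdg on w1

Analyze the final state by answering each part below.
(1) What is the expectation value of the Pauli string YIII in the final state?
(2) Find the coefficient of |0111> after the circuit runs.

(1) In the final state, YIII has expectation (-sqrt(2) + sqrt(6))*sqrt(sqrt(2) + 2)/8.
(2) The amplitude on |0111> is 0.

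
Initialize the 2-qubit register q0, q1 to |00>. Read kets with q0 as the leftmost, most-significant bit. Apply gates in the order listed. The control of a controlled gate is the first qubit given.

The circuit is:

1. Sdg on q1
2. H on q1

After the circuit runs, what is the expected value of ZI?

The expectation value of ZI is 1.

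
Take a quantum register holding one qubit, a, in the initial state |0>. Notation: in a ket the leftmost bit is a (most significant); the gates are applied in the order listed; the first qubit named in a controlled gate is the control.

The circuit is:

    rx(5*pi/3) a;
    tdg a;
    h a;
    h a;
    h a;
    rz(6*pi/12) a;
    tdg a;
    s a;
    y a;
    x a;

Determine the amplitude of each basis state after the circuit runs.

After the circuit, the state carries amplitude -sqrt(6)*exp(I*pi/4)/4 - sqrt(2)*I/4 on |0>, -sqrt(6)/4 + sqrt(2)*exp(I*pi/4)/4 on |1>. Key observation: gates 3-4 undo each other exactly, leaving only the rest of the circuit to track.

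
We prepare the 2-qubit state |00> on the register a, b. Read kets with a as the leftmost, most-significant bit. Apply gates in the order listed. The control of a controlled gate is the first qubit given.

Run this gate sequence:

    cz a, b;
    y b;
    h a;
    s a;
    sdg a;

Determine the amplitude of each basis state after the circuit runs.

The final amplitudes are 0 on |00>, sqrt(2)*I/2 on |01>, 0 on |10>, sqrt(2)*I/2 on |11>.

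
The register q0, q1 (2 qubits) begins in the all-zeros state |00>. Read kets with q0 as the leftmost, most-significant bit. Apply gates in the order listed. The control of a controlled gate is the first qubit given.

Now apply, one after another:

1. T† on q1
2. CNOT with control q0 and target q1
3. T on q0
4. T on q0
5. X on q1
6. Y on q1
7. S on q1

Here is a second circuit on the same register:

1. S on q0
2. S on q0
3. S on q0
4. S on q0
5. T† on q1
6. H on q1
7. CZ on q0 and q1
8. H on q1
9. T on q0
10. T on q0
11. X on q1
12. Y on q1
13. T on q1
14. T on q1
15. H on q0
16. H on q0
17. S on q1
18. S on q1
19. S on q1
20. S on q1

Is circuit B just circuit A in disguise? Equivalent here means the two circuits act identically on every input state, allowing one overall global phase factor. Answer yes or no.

Yes: on every input state the two circuits agree up to one overall phase factor.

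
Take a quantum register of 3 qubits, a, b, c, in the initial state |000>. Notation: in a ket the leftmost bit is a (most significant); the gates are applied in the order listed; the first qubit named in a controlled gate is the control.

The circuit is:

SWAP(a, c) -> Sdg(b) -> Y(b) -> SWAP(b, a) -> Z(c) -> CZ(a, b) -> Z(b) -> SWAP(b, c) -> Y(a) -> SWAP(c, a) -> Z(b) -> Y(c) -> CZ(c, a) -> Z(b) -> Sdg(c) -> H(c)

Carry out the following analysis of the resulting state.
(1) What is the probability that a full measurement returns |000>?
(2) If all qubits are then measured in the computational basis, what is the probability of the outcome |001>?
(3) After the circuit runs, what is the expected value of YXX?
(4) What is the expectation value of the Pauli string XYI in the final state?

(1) A full measurement returns |000> with probability 1/2.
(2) A full measurement returns |001> with probability 1/2.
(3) In the final state, YXX has expectation 0.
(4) The expectation value of XYI is 0.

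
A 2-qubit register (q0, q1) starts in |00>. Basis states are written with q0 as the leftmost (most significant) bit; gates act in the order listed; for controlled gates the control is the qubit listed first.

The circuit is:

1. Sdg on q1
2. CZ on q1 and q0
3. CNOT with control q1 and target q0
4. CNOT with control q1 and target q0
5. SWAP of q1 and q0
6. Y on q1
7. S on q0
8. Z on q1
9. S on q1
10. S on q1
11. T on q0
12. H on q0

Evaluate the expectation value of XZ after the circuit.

The observable XZ averages to -1. Key observation: steps 3-4 multiply out to the identity, so the circuit reduces to the remaining gates.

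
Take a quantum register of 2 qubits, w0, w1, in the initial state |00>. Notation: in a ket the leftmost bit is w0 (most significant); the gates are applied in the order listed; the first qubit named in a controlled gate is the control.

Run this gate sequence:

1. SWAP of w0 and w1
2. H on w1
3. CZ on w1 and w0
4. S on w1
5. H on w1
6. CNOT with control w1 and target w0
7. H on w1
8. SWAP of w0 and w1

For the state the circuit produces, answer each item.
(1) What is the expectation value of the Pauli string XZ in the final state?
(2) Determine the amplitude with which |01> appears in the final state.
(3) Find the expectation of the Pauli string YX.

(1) In the final state, XZ has expectation 1.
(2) |01> carries amplitude sqrt(2)*(1 - I)/4 in the final state.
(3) In the final state, YX has expectation 1.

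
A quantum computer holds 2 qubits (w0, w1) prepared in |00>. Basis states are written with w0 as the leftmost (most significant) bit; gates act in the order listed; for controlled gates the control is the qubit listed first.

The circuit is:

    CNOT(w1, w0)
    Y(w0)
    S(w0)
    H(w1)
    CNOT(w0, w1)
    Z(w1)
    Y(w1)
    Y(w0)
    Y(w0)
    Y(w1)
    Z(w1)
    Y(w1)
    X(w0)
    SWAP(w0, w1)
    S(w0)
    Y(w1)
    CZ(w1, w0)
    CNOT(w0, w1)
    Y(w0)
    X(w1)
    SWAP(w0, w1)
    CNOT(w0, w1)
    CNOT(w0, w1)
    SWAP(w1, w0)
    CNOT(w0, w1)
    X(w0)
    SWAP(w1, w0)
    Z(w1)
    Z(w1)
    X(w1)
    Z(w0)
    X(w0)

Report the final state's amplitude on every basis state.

The final amplitudes are sqrt(2)/2 on |00>, sqrt(2)*I/2 on |01>, 0 on |10>, 0 on |11>. Key observation: steps 6-11 multiply out to the identity, so the circuit reduces to the remaining gates.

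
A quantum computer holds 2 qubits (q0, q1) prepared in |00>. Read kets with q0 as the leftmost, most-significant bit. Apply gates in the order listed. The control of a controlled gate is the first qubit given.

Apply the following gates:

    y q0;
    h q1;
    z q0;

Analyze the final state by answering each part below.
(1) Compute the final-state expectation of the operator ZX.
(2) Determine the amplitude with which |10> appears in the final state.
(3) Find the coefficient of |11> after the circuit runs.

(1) In the final state, ZX has expectation -1.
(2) The final state's coefficient on |10> equals -sqrt(2)*I/2.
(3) The final state's coefficient on |11> equals -sqrt(2)*I/2.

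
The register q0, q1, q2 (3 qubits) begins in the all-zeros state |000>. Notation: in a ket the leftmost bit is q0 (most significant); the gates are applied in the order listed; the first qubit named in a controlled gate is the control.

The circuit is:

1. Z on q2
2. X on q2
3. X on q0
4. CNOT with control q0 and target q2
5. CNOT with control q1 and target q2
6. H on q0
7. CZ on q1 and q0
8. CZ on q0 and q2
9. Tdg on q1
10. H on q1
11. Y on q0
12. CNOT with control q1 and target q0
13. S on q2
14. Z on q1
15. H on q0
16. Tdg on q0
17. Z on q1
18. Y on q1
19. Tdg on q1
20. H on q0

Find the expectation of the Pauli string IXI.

The observable IXI averages to -sqrt(2)/2.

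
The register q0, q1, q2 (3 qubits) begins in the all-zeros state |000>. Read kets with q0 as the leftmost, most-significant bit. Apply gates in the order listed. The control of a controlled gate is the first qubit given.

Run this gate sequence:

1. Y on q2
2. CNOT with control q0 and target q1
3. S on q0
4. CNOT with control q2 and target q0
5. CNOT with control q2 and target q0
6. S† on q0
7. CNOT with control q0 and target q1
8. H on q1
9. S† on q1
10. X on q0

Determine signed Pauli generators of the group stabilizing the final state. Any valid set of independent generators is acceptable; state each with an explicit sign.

One valid set of independent stabilizer generators is -IYI, -ZII, -IIZ (any independent generating set of the same group is equally correct). Key observation: steps 2-7 multiply out to the identity, so the circuit reduces to the remaining gates.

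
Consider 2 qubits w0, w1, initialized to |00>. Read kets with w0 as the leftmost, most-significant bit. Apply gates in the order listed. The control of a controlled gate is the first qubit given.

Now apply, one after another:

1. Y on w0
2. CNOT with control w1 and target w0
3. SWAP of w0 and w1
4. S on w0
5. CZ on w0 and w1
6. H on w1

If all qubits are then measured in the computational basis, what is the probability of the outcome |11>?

The probability of measuring |11> is 0.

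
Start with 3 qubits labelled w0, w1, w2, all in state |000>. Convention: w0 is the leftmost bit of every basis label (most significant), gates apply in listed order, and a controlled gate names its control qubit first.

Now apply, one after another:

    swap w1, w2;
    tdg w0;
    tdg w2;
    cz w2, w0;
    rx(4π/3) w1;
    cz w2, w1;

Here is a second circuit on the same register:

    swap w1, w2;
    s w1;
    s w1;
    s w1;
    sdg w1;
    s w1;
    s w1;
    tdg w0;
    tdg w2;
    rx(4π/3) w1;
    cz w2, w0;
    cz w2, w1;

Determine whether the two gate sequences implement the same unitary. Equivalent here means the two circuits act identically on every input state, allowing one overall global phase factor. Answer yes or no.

Yes: on every input state the two circuits agree up to one overall phase factor.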